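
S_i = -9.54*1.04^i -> [-9.54, -9.92, -10.32, -10.73, -11.16]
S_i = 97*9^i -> [97, 873, 7857, 70713, 636417]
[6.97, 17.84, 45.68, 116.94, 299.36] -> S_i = 6.97*2.56^i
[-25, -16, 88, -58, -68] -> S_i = Random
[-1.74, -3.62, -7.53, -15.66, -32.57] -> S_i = -1.74*2.08^i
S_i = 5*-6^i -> [5, -30, 180, -1080, 6480]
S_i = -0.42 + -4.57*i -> [-0.42, -4.99, -9.56, -14.13, -18.7]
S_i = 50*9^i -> [50, 450, 4050, 36450, 328050]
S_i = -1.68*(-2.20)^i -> [-1.68, 3.7, -8.13, 17.89, -39.36]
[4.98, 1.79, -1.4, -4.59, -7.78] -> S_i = 4.98 + -3.19*i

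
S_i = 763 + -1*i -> [763, 762, 761, 760, 759]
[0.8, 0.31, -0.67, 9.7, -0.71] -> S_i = Random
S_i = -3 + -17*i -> [-3, -20, -37, -54, -71]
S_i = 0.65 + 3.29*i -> [0.65, 3.94, 7.23, 10.52, 13.81]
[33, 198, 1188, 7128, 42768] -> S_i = 33*6^i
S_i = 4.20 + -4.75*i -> [4.2, -0.55, -5.3, -10.05, -14.8]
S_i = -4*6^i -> [-4, -24, -144, -864, -5184]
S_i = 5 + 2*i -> [5, 7, 9, 11, 13]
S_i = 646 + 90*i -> [646, 736, 826, 916, 1006]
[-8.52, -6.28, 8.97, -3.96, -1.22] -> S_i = Random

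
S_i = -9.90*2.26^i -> [-9.9, -22.37, -50.57, -114.28, -258.27]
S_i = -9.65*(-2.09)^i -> [-9.65, 20.17, -42.15, 88.1, -184.12]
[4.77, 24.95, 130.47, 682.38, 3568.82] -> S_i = 4.77*5.23^i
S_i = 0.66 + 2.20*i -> [0.66, 2.86, 5.06, 7.26, 9.46]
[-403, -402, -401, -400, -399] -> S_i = -403 + 1*i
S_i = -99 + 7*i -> [-99, -92, -85, -78, -71]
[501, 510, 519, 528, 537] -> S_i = 501 + 9*i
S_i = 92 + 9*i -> [92, 101, 110, 119, 128]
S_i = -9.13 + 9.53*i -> [-9.13, 0.4, 9.93, 19.46, 28.99]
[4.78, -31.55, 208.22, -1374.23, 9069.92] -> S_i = 4.78*(-6.60)^i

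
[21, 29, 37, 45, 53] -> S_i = 21 + 8*i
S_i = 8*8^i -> [8, 64, 512, 4096, 32768]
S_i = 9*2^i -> [9, 18, 36, 72, 144]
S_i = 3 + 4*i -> [3, 7, 11, 15, 19]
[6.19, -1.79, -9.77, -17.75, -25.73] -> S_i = 6.19 + -7.98*i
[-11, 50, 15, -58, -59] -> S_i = Random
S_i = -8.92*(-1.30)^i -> [-8.92, 11.6, -15.07, 19.6, -25.48]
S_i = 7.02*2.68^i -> [7.02, 18.81, 50.42, 135.13, 362.14]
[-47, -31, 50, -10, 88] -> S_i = Random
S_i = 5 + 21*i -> [5, 26, 47, 68, 89]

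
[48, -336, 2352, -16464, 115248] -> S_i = 48*-7^i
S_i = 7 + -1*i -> [7, 6, 5, 4, 3]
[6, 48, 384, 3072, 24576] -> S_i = 6*8^i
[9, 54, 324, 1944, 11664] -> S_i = 9*6^i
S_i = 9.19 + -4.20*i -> [9.19, 4.99, 0.79, -3.41, -7.61]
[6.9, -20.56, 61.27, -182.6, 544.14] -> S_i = 6.90*(-2.98)^i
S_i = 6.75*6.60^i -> [6.75, 44.55, 294.03, 1940.6, 12807.95]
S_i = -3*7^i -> [-3, -21, -147, -1029, -7203]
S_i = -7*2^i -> [-7, -14, -28, -56, -112]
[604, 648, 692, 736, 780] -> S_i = 604 + 44*i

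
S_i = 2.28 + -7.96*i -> [2.28, -5.68, -13.64, -21.6, -29.56]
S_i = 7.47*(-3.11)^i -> [7.47, -23.23, 72.25, -224.7, 698.81]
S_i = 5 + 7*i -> [5, 12, 19, 26, 33]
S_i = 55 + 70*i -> [55, 125, 195, 265, 335]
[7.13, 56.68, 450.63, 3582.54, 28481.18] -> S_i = 7.13*7.95^i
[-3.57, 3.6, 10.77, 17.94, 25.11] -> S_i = -3.57 + 7.17*i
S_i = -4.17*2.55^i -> [-4.17, -10.63, -27.12, -69.14, -176.32]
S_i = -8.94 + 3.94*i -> [-8.94, -5.0, -1.06, 2.88, 6.82]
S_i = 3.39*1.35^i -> [3.39, 4.58, 6.18, 8.34, 11.26]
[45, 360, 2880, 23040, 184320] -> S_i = 45*8^i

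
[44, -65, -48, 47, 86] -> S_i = Random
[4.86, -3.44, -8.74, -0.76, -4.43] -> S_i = Random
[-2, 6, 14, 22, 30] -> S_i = -2 + 8*i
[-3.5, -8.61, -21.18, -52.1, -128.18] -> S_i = -3.50*2.46^i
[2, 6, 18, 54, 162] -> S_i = 2*3^i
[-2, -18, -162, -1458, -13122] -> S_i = -2*9^i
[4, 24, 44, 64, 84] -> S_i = 4 + 20*i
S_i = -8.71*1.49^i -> [-8.71, -12.98, -19.34, -28.81, -42.93]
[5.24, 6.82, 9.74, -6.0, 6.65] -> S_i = Random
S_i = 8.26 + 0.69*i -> [8.26, 8.95, 9.64, 10.33, 11.02]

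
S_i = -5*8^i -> [-5, -40, -320, -2560, -20480]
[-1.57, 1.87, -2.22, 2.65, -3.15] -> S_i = -1.57*(-1.19)^i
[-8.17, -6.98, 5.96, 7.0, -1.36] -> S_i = Random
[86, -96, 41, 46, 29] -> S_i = Random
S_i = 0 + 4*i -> [0, 4, 8, 12, 16]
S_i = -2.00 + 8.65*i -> [-2.0, 6.65, 15.3, 23.95, 32.6]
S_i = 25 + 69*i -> [25, 94, 163, 232, 301]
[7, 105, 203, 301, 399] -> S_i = 7 + 98*i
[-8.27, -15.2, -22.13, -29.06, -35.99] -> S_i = -8.27 + -6.93*i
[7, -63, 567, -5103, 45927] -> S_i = 7*-9^i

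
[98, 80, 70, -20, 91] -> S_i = Random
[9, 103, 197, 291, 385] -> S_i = 9 + 94*i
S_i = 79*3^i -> [79, 237, 711, 2133, 6399]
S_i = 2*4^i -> [2, 8, 32, 128, 512]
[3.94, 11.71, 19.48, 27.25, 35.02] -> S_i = 3.94 + 7.77*i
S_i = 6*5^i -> [6, 30, 150, 750, 3750]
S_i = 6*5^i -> [6, 30, 150, 750, 3750]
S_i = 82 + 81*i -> [82, 163, 244, 325, 406]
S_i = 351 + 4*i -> [351, 355, 359, 363, 367]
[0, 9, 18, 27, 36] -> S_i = 0 + 9*i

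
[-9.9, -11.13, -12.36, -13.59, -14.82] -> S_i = -9.90 + -1.23*i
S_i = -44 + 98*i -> [-44, 54, 152, 250, 348]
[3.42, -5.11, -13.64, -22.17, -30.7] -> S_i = 3.42 + -8.53*i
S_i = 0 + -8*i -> [0, -8, -16, -24, -32]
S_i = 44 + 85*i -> [44, 129, 214, 299, 384]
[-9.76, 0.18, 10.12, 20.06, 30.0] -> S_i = -9.76 + 9.94*i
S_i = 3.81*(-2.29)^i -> [3.81, -8.72, 19.98, -45.75, 104.78]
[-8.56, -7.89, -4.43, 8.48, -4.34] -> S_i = Random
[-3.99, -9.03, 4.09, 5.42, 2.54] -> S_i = Random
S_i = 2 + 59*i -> [2, 61, 120, 179, 238]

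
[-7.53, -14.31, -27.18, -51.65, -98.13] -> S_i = -7.53*1.90^i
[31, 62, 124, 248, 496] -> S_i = 31*2^i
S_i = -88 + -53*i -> [-88, -141, -194, -247, -300]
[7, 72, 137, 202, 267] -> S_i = 7 + 65*i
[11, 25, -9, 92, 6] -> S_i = Random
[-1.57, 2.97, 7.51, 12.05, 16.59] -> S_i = -1.57 + 4.54*i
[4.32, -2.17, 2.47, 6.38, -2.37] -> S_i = Random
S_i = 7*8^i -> [7, 56, 448, 3584, 28672]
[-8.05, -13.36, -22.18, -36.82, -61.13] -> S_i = -8.05*1.66^i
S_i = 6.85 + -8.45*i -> [6.85, -1.6, -10.05, -18.5, -26.95]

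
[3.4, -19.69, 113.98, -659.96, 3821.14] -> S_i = 3.40*(-5.79)^i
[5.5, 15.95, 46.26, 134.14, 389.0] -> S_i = 5.50*2.90^i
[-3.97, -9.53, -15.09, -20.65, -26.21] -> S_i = -3.97 + -5.56*i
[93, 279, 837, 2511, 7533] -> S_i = 93*3^i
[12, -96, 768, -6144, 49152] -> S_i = 12*-8^i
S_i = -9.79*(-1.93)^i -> [-9.79, 18.89, -36.47, 70.38, -135.84]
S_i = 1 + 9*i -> [1, 10, 19, 28, 37]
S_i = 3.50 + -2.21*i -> [3.5, 1.29, -0.92, -3.13, -5.34]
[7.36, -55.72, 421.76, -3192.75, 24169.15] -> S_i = 7.36*(-7.57)^i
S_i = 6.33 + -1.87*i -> [6.33, 4.46, 2.59, 0.72, -1.15]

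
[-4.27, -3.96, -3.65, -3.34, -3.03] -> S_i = -4.27 + 0.31*i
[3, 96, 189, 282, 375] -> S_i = 3 + 93*i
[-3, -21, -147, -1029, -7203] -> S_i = -3*7^i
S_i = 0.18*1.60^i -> [0.18, 0.29, 0.46, 0.74, 1.18]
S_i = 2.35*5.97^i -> [2.35, 14.03, 83.76, 500.02, 2985.14]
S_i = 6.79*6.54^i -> [6.79, 44.41, 290.42, 1899.34, 12421.69]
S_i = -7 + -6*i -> [-7, -13, -19, -25, -31]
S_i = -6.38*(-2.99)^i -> [-6.38, 19.08, -57.04, 170.54, -509.92]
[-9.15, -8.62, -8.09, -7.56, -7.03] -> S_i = -9.15 + 0.53*i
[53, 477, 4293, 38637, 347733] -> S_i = 53*9^i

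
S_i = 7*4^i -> [7, 28, 112, 448, 1792]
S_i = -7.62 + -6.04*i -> [-7.62, -13.66, -19.7, -25.74, -31.78]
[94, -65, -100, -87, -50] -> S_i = Random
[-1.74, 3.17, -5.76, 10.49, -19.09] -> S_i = -1.74*(-1.82)^i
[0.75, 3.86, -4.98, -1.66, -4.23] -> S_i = Random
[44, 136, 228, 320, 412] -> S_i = 44 + 92*i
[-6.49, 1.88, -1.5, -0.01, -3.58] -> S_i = Random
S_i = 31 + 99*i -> [31, 130, 229, 328, 427]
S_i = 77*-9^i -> [77, -693, 6237, -56133, 505197]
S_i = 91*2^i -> [91, 182, 364, 728, 1456]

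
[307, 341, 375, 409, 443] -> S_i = 307 + 34*i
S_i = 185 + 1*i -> [185, 186, 187, 188, 189]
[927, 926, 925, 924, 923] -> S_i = 927 + -1*i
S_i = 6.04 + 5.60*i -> [6.04, 11.64, 17.24, 22.84, 28.44]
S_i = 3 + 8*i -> [3, 11, 19, 27, 35]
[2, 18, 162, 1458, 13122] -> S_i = 2*9^i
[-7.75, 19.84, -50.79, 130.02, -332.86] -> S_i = -7.75*(-2.56)^i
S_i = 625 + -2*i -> [625, 623, 621, 619, 617]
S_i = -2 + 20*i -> [-2, 18, 38, 58, 78]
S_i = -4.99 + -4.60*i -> [-4.99, -9.59, -14.19, -18.79, -23.39]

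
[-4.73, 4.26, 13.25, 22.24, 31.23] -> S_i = -4.73 + 8.99*i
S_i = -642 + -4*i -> [-642, -646, -650, -654, -658]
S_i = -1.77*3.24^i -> [-1.77, -5.73, -18.58, -60.2, -195.05]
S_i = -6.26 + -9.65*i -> [-6.26, -15.91, -25.56, -35.21, -44.86]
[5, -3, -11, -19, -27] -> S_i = 5 + -8*i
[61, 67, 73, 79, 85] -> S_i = 61 + 6*i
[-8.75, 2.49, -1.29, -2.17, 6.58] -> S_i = Random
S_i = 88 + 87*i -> [88, 175, 262, 349, 436]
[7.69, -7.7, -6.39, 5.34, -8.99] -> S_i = Random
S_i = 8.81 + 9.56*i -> [8.81, 18.37, 27.93, 37.49, 47.05]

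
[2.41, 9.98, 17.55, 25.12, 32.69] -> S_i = 2.41 + 7.57*i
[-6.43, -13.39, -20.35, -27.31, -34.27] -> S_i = -6.43 + -6.96*i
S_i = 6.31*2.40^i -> [6.31, 15.14, 36.35, 87.23, 209.35]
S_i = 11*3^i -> [11, 33, 99, 297, 891]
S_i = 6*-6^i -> [6, -36, 216, -1296, 7776]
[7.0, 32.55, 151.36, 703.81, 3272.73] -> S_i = 7.00*4.65^i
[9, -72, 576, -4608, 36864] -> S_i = 9*-8^i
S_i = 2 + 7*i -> [2, 9, 16, 23, 30]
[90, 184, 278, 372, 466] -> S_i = 90 + 94*i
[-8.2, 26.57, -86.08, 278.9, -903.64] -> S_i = -8.20*(-3.24)^i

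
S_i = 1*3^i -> [1, 3, 9, 27, 81]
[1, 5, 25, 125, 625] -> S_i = 1*5^i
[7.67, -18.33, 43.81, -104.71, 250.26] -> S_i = 7.67*(-2.39)^i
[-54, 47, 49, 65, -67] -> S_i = Random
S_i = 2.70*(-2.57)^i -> [2.7, -6.94, 17.83, -45.83, 117.79]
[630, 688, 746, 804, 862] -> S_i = 630 + 58*i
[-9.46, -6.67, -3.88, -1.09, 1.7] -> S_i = -9.46 + 2.79*i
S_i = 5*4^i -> [5, 20, 80, 320, 1280]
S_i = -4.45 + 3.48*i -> [-4.45, -0.97, 2.51, 5.99, 9.47]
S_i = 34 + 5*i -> [34, 39, 44, 49, 54]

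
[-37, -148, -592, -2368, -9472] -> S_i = -37*4^i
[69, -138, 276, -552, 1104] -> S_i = 69*-2^i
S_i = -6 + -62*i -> [-6, -68, -130, -192, -254]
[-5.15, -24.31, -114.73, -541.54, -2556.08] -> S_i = -5.15*4.72^i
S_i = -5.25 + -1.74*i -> [-5.25, -6.99, -8.73, -10.47, -12.21]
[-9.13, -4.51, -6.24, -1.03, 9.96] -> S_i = Random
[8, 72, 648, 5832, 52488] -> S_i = 8*9^i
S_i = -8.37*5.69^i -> [-8.37, -47.63, -270.99, -1541.92, -8773.53]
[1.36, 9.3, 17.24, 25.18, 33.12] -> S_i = 1.36 + 7.94*i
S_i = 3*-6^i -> [3, -18, 108, -648, 3888]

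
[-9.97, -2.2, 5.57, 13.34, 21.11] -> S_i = -9.97 + 7.77*i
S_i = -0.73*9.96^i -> [-0.73, -7.27, -72.42, -721.27, -7183.9]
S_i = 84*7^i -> [84, 588, 4116, 28812, 201684]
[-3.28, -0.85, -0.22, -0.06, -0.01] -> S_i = -3.28*0.26^i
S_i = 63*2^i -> [63, 126, 252, 504, 1008]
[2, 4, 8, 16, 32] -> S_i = 2*2^i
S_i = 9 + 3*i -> [9, 12, 15, 18, 21]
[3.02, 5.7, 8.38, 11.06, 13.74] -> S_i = 3.02 + 2.68*i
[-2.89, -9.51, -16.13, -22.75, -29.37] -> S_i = -2.89 + -6.62*i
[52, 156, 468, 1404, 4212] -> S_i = 52*3^i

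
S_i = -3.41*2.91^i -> [-3.41, -9.92, -28.88, -84.03, -244.53]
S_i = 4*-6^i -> [4, -24, 144, -864, 5184]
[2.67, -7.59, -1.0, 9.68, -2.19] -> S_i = Random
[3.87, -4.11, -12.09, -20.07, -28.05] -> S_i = 3.87 + -7.98*i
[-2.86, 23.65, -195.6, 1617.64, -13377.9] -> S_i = -2.86*(-8.27)^i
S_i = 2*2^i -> [2, 4, 8, 16, 32]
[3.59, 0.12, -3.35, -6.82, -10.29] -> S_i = 3.59 + -3.47*i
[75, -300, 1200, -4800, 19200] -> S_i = 75*-4^i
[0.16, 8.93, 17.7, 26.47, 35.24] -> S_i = 0.16 + 8.77*i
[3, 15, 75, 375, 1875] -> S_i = 3*5^i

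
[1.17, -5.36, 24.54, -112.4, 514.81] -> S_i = 1.17*(-4.58)^i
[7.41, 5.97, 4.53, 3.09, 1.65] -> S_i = 7.41 + -1.44*i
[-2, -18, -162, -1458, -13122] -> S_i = -2*9^i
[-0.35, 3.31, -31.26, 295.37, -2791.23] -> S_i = -0.35*(-9.45)^i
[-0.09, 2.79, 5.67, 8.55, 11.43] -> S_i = -0.09 + 2.88*i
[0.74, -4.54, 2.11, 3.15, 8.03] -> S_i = Random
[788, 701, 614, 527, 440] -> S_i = 788 + -87*i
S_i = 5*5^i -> [5, 25, 125, 625, 3125]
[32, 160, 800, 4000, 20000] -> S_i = 32*5^i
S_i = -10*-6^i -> [-10, 60, -360, 2160, -12960]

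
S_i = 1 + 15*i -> [1, 16, 31, 46, 61]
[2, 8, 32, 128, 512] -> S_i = 2*4^i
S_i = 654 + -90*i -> [654, 564, 474, 384, 294]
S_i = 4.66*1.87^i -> [4.66, 8.71, 16.3, 30.47, 56.98]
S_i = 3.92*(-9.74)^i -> [3.92, -38.18, 371.88, -3622.12, 35279.46]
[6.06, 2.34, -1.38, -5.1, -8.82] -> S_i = 6.06 + -3.72*i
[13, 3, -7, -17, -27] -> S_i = 13 + -10*i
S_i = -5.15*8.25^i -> [-5.15, -42.49, -350.52, -2891.81, -23857.4]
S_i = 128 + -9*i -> [128, 119, 110, 101, 92]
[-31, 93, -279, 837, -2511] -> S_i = -31*-3^i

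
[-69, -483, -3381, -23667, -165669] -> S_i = -69*7^i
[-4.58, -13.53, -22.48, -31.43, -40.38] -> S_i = -4.58 + -8.95*i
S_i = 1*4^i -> [1, 4, 16, 64, 256]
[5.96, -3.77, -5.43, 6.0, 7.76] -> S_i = Random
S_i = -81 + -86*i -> [-81, -167, -253, -339, -425]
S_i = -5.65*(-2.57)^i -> [-5.65, 14.52, -37.32, 95.91, -246.48]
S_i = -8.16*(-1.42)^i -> [-8.16, 11.59, -16.45, 23.36, -33.18]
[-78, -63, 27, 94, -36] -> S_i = Random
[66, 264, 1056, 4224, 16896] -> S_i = 66*4^i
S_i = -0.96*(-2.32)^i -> [-0.96, 2.23, -5.17, 11.99, -27.81]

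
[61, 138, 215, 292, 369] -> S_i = 61 + 77*i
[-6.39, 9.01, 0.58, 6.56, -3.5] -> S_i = Random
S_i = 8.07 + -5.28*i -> [8.07, 2.79, -2.49, -7.77, -13.05]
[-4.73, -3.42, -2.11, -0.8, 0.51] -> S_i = -4.73 + 1.31*i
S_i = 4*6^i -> [4, 24, 144, 864, 5184]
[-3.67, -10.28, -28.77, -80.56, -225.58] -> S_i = -3.67*2.80^i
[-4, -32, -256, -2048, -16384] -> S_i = -4*8^i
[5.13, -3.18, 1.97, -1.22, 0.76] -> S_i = 5.13*(-0.62)^i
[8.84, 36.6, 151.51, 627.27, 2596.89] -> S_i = 8.84*4.14^i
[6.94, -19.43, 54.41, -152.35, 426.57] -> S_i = 6.94*(-2.80)^i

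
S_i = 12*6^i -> [12, 72, 432, 2592, 15552]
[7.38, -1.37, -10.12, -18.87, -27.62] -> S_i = 7.38 + -8.75*i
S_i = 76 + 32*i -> [76, 108, 140, 172, 204]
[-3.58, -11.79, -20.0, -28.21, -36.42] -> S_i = -3.58 + -8.21*i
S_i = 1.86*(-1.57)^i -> [1.86, -2.92, 4.58, -7.2, 11.3]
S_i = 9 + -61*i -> [9, -52, -113, -174, -235]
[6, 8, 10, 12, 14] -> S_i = 6 + 2*i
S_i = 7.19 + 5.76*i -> [7.19, 12.95, 18.71, 24.47, 30.23]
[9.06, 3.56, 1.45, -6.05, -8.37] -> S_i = Random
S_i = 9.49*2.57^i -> [9.49, 24.39, 62.68, 161.09, 414.0]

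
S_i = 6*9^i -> [6, 54, 486, 4374, 39366]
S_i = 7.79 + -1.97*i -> [7.79, 5.82, 3.85, 1.88, -0.09]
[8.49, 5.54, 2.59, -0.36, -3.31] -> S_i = 8.49 + -2.95*i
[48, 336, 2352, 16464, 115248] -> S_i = 48*7^i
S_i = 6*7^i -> [6, 42, 294, 2058, 14406]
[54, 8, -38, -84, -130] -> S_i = 54 + -46*i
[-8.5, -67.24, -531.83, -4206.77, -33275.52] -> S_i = -8.50*7.91^i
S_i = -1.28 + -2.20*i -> [-1.28, -3.48, -5.68, -7.88, -10.08]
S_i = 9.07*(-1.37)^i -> [9.07, -12.43, 17.02, -23.32, 31.95]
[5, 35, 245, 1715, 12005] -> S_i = 5*7^i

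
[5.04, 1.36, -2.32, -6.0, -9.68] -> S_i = 5.04 + -3.68*i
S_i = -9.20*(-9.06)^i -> [-9.2, 83.35, -755.17, 6841.83, -61987.0]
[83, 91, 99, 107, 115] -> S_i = 83 + 8*i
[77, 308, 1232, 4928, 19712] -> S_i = 77*4^i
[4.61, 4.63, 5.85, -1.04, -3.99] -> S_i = Random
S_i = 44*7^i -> [44, 308, 2156, 15092, 105644]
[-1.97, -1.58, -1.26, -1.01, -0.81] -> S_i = -1.97*0.80^i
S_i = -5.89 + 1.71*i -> [-5.89, -4.18, -2.47, -0.76, 0.95]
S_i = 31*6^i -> [31, 186, 1116, 6696, 40176]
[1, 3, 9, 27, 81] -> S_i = 1*3^i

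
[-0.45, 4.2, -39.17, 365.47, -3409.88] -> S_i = -0.45*(-9.33)^i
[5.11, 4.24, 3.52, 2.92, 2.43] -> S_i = 5.11*0.83^i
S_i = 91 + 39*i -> [91, 130, 169, 208, 247]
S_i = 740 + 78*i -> [740, 818, 896, 974, 1052]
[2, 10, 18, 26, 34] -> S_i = 2 + 8*i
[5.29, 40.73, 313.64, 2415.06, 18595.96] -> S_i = 5.29*7.70^i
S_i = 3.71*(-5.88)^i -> [3.71, -21.81, 128.27, -754.23, 4434.89]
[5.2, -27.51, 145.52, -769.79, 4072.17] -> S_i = 5.20*(-5.29)^i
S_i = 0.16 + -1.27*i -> [0.16, -1.11, -2.38, -3.65, -4.92]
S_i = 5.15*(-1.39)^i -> [5.15, -7.16, 9.95, -13.83, 19.23]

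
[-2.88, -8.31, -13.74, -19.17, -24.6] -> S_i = -2.88 + -5.43*i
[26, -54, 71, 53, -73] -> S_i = Random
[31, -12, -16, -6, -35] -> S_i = Random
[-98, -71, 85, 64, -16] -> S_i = Random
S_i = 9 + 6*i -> [9, 15, 21, 27, 33]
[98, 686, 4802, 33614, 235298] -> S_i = 98*7^i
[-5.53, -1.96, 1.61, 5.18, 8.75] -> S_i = -5.53 + 3.57*i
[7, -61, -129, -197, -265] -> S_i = 7 + -68*i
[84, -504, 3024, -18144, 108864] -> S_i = 84*-6^i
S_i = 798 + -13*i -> [798, 785, 772, 759, 746]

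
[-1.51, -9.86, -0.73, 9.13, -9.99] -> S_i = Random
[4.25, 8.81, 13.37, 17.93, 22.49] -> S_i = 4.25 + 4.56*i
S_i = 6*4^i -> [6, 24, 96, 384, 1536]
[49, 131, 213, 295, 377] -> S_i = 49 + 82*i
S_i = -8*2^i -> [-8, -16, -32, -64, -128]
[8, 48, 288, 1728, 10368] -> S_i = 8*6^i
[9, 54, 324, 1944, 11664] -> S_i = 9*6^i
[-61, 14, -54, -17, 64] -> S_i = Random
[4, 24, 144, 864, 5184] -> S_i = 4*6^i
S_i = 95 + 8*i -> [95, 103, 111, 119, 127]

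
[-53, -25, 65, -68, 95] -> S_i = Random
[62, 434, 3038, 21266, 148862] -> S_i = 62*7^i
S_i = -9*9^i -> [-9, -81, -729, -6561, -59049]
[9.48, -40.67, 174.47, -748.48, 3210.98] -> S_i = 9.48*(-4.29)^i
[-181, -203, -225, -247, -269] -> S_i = -181 + -22*i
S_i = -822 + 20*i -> [-822, -802, -782, -762, -742]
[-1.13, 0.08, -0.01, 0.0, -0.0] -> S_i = -1.13*(-0.07)^i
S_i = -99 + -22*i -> [-99, -121, -143, -165, -187]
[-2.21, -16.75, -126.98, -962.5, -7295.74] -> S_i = -2.21*7.58^i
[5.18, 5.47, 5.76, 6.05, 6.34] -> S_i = 5.18 + 0.29*i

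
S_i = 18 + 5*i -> [18, 23, 28, 33, 38]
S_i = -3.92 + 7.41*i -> [-3.92, 3.49, 10.9, 18.31, 25.72]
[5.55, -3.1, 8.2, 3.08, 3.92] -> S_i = Random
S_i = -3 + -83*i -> [-3, -86, -169, -252, -335]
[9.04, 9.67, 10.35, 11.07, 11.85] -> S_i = 9.04*1.07^i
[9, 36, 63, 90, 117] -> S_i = 9 + 27*i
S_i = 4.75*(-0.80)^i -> [4.75, -3.8, 3.04, -2.43, 1.95]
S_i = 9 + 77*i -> [9, 86, 163, 240, 317]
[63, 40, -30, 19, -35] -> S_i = Random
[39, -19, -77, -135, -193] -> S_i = 39 + -58*i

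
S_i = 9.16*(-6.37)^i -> [9.16, -58.35, 371.68, -2367.63, 15081.8]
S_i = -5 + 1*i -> [-5, -4, -3, -2, -1]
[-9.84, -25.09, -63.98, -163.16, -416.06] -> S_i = -9.84*2.55^i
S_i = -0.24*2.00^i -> [-0.24, -0.48, -0.96, -1.92, -3.84]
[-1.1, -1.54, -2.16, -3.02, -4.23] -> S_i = -1.10*1.40^i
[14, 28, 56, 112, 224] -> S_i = 14*2^i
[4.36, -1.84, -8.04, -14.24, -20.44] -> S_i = 4.36 + -6.20*i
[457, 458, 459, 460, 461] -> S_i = 457 + 1*i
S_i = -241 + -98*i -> [-241, -339, -437, -535, -633]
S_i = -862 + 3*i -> [-862, -859, -856, -853, -850]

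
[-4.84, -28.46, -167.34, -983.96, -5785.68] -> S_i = -4.84*5.88^i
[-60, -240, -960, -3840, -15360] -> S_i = -60*4^i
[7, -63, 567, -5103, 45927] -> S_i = 7*-9^i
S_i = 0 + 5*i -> [0, 5, 10, 15, 20]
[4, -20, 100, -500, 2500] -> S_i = 4*-5^i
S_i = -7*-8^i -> [-7, 56, -448, 3584, -28672]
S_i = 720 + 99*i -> [720, 819, 918, 1017, 1116]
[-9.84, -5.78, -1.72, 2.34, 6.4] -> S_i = -9.84 + 4.06*i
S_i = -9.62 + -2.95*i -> [-9.62, -12.57, -15.52, -18.47, -21.42]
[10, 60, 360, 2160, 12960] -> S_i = 10*6^i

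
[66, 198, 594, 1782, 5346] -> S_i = 66*3^i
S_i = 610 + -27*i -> [610, 583, 556, 529, 502]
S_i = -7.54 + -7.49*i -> [-7.54, -15.03, -22.52, -30.01, -37.5]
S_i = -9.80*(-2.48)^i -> [-9.8, 24.3, -60.27, 149.48, -370.71]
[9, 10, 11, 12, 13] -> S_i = 9 + 1*i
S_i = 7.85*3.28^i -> [7.85, 25.75, 84.45, 277.01, 908.58]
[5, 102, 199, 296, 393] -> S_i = 5 + 97*i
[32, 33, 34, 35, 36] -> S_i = 32 + 1*i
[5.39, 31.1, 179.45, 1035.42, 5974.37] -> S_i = 5.39*5.77^i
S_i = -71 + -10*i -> [-71, -81, -91, -101, -111]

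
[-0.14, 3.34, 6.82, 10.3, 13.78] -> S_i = -0.14 + 3.48*i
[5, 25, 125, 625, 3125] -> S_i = 5*5^i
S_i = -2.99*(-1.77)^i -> [-2.99, 5.29, -9.37, 16.58, -29.35]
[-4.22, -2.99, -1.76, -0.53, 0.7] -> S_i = -4.22 + 1.23*i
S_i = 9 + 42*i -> [9, 51, 93, 135, 177]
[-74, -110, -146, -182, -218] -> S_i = -74 + -36*i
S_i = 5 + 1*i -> [5, 6, 7, 8, 9]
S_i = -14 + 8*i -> [-14, -6, 2, 10, 18]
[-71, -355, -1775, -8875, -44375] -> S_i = -71*5^i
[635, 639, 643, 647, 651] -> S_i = 635 + 4*i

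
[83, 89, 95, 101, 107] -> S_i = 83 + 6*i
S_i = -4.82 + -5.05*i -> [-4.82, -9.87, -14.92, -19.97, -25.02]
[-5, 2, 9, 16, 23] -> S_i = -5 + 7*i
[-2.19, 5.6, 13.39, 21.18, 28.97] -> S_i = -2.19 + 7.79*i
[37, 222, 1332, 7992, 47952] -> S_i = 37*6^i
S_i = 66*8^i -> [66, 528, 4224, 33792, 270336]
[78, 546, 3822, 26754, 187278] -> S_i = 78*7^i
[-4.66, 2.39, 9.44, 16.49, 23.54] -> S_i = -4.66 + 7.05*i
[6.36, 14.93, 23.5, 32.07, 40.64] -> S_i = 6.36 + 8.57*i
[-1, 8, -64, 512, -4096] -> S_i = -1*-8^i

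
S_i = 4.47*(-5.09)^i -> [4.47, -22.75, 115.81, -589.47, 3000.4]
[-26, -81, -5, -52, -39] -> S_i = Random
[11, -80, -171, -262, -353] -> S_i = 11 + -91*i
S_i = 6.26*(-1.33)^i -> [6.26, -8.33, 11.07, -14.73, 19.59]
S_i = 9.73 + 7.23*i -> [9.73, 16.96, 24.19, 31.42, 38.65]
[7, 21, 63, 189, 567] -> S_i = 7*3^i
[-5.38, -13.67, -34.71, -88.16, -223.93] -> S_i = -5.38*2.54^i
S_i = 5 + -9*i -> [5, -4, -13, -22, -31]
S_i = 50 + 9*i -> [50, 59, 68, 77, 86]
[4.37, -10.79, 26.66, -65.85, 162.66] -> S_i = 4.37*(-2.47)^i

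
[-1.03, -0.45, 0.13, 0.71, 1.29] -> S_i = -1.03 + 0.58*i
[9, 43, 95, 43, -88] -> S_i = Random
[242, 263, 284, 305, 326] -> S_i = 242 + 21*i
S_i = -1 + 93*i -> [-1, 92, 185, 278, 371]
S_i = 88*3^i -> [88, 264, 792, 2376, 7128]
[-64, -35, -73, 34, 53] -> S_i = Random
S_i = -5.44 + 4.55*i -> [-5.44, -0.89, 3.66, 8.21, 12.76]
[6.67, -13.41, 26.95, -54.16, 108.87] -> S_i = 6.67*(-2.01)^i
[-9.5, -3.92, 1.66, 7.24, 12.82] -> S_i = -9.50 + 5.58*i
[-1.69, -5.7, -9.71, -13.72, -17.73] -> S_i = -1.69 + -4.01*i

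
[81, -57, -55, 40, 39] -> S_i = Random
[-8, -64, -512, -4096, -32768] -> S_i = -8*8^i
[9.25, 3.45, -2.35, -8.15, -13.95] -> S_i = 9.25 + -5.80*i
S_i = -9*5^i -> [-9, -45, -225, -1125, -5625]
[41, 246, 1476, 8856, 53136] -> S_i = 41*6^i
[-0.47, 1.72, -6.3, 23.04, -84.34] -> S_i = -0.47*(-3.66)^i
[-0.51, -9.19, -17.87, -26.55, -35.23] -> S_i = -0.51 + -8.68*i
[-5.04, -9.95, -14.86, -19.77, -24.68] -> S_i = -5.04 + -4.91*i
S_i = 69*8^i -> [69, 552, 4416, 35328, 282624]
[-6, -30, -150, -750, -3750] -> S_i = -6*5^i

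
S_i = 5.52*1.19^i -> [5.52, 6.57, 7.82, 9.3, 11.07]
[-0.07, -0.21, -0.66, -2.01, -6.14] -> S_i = -0.07*3.06^i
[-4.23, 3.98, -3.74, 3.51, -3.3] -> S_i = -4.23*(-0.94)^i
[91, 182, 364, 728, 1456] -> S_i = 91*2^i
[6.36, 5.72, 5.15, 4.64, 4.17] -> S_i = 6.36*0.90^i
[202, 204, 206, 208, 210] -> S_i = 202 + 2*i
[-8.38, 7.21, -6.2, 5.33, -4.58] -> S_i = -8.38*(-0.86)^i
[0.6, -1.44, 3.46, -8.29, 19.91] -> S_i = 0.60*(-2.40)^i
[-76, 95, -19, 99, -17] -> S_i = Random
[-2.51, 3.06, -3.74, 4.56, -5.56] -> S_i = -2.51*(-1.22)^i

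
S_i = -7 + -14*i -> [-7, -21, -35, -49, -63]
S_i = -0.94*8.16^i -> [-0.94, -7.67, -62.59, -510.74, -4167.62]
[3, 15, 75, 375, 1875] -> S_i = 3*5^i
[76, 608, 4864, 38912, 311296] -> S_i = 76*8^i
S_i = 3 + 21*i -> [3, 24, 45, 66, 87]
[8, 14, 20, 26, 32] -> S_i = 8 + 6*i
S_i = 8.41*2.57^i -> [8.41, 21.61, 55.55, 142.76, 366.88]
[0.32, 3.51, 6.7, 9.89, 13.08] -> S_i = 0.32 + 3.19*i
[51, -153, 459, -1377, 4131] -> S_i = 51*-3^i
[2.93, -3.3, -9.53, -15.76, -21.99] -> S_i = 2.93 + -6.23*i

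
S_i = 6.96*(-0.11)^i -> [6.96, -0.77, 0.08, -0.01, 0.0]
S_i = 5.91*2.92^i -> [5.91, 17.26, 50.39, 147.14, 429.65]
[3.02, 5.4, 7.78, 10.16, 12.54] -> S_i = 3.02 + 2.38*i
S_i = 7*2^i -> [7, 14, 28, 56, 112]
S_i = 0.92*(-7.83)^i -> [0.92, -7.2, 56.4, -441.64, 3458.08]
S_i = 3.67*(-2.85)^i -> [3.67, -10.46, 29.81, -84.96, 242.13]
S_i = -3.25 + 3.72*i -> [-3.25, 0.47, 4.19, 7.91, 11.63]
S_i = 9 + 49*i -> [9, 58, 107, 156, 205]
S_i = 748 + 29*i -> [748, 777, 806, 835, 864]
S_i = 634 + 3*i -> [634, 637, 640, 643, 646]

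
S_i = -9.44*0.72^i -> [-9.44, -6.8, -4.89, -3.52, -2.54]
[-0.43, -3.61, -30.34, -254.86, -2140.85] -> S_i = -0.43*8.40^i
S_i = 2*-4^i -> [2, -8, 32, -128, 512]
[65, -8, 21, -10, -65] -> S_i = Random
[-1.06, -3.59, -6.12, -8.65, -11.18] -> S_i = -1.06 + -2.53*i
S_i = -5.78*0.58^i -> [-5.78, -3.35, -1.94, -1.13, -0.65]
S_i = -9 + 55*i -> [-9, 46, 101, 156, 211]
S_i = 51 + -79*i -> [51, -28, -107, -186, -265]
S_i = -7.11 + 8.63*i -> [-7.11, 1.52, 10.15, 18.78, 27.41]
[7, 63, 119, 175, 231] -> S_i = 7 + 56*i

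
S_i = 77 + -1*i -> [77, 76, 75, 74, 73]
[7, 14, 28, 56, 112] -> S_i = 7*2^i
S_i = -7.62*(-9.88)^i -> [-7.62, 75.29, -743.82, 7348.96, -72607.71]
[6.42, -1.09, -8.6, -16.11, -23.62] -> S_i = 6.42 + -7.51*i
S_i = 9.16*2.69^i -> [9.16, 24.64, 66.28, 178.3, 479.63]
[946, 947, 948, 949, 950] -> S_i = 946 + 1*i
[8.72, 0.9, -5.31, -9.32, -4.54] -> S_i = Random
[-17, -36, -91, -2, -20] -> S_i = Random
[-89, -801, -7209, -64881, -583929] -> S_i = -89*9^i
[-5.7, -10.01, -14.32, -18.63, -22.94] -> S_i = -5.70 + -4.31*i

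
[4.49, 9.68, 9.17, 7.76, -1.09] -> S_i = Random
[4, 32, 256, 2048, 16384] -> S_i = 4*8^i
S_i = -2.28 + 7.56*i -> [-2.28, 5.28, 12.84, 20.4, 27.96]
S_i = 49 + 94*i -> [49, 143, 237, 331, 425]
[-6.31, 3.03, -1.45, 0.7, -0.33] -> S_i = -6.31*(-0.48)^i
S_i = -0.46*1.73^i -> [-0.46, -0.8, -1.38, -2.38, -4.12]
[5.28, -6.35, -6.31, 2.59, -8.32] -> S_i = Random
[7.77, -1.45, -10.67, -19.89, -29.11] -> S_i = 7.77 + -9.22*i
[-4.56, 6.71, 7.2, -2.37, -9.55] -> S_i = Random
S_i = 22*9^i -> [22, 198, 1782, 16038, 144342]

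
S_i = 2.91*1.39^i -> [2.91, 4.04, 5.62, 7.82, 10.86]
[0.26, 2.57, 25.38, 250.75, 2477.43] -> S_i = 0.26*9.88^i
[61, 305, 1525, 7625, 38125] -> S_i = 61*5^i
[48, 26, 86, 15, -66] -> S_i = Random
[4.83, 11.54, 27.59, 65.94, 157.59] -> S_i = 4.83*2.39^i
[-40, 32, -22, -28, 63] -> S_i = Random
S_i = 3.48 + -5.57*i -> [3.48, -2.09, -7.66, -13.23, -18.8]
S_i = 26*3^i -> [26, 78, 234, 702, 2106]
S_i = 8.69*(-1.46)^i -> [8.69, -12.69, 18.52, -27.04, 39.48]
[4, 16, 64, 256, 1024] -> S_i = 4*4^i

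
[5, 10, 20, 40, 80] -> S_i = 5*2^i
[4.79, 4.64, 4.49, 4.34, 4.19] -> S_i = 4.79 + -0.15*i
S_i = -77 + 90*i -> [-77, 13, 103, 193, 283]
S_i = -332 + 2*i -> [-332, -330, -328, -326, -324]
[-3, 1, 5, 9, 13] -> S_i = -3 + 4*i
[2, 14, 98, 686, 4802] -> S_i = 2*7^i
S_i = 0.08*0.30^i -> [0.08, 0.02, 0.01, 0.0, 0.0]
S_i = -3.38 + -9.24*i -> [-3.38, -12.62, -21.86, -31.1, -40.34]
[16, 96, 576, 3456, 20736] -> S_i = 16*6^i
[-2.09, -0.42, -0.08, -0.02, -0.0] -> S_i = -2.09*0.20^i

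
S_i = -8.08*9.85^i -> [-8.08, -79.59, -783.94, -7721.83, -76059.99]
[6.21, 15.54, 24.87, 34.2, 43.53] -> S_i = 6.21 + 9.33*i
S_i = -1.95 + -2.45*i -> [-1.95, -4.4, -6.85, -9.3, -11.75]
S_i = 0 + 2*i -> [0, 2, 4, 6, 8]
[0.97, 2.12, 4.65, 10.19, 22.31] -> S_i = 0.97*2.19^i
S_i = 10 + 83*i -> [10, 93, 176, 259, 342]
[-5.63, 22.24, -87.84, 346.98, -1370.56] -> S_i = -5.63*(-3.95)^i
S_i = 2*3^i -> [2, 6, 18, 54, 162]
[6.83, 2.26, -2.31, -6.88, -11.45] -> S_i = 6.83 + -4.57*i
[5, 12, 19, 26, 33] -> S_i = 5 + 7*i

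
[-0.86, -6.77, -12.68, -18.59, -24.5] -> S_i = -0.86 + -5.91*i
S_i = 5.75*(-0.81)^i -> [5.75, -4.66, 3.77, -3.06, 2.48]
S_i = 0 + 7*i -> [0, 7, 14, 21, 28]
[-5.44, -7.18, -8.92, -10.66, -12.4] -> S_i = -5.44 + -1.74*i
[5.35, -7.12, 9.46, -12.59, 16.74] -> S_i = 5.35*(-1.33)^i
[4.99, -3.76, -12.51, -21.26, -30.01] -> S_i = 4.99 + -8.75*i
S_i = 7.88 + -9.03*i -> [7.88, -1.15, -10.18, -19.21, -28.24]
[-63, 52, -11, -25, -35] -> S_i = Random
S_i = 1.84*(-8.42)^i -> [1.84, -15.49, 130.45, -1098.38, 9248.39]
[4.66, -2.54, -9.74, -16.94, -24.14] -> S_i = 4.66 + -7.20*i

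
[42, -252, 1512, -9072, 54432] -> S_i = 42*-6^i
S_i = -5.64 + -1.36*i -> [-5.64, -7.0, -8.36, -9.72, -11.08]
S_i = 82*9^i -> [82, 738, 6642, 59778, 538002]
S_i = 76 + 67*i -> [76, 143, 210, 277, 344]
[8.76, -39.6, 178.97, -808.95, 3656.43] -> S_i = 8.76*(-4.52)^i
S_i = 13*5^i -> [13, 65, 325, 1625, 8125]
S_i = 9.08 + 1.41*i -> [9.08, 10.49, 11.9, 13.31, 14.72]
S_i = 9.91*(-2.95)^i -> [9.91, -29.23, 86.24, -254.41, 750.52]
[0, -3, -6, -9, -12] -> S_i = 0 + -3*i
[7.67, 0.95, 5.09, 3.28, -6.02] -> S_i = Random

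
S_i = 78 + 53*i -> [78, 131, 184, 237, 290]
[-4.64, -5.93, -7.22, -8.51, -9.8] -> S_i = -4.64 + -1.29*i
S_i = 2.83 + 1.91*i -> [2.83, 4.74, 6.65, 8.56, 10.47]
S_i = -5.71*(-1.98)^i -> [-5.71, 11.31, -22.39, 44.32, -87.76]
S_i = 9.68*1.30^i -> [9.68, 12.58, 16.36, 21.27, 27.65]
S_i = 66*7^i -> [66, 462, 3234, 22638, 158466]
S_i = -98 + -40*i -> [-98, -138, -178, -218, -258]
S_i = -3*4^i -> [-3, -12, -48, -192, -768]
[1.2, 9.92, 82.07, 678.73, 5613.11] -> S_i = 1.20*8.27^i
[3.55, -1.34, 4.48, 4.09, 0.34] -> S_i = Random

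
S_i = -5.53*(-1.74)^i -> [-5.53, 9.62, -16.74, 29.13, -50.69]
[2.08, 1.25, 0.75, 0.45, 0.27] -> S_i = 2.08*0.60^i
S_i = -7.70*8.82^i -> [-7.7, -67.91, -599.0, -5283.19, -46597.76]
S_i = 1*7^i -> [1, 7, 49, 343, 2401]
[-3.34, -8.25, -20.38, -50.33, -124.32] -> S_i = -3.34*2.47^i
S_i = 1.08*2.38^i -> [1.08, 2.57, 6.12, 14.56, 34.65]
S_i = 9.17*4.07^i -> [9.17, 37.32, 151.9, 618.23, 2516.21]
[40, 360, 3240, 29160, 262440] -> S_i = 40*9^i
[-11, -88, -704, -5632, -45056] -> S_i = -11*8^i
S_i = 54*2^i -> [54, 108, 216, 432, 864]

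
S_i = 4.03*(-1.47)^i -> [4.03, -5.92, 8.71, -12.8, 18.82]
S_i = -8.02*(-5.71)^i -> [-8.02, 45.79, -261.48, 1493.08, -8525.48]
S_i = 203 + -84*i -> [203, 119, 35, -49, -133]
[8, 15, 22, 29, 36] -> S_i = 8 + 7*i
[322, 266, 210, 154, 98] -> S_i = 322 + -56*i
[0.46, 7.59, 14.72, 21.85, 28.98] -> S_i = 0.46 + 7.13*i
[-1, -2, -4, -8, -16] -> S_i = -1*2^i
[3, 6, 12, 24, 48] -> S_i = 3*2^i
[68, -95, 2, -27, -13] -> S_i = Random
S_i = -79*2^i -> [-79, -158, -316, -632, -1264]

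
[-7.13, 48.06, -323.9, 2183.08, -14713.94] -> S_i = -7.13*(-6.74)^i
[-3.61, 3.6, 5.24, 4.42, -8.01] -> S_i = Random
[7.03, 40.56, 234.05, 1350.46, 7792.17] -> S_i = 7.03*5.77^i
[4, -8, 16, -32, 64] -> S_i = 4*-2^i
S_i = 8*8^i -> [8, 64, 512, 4096, 32768]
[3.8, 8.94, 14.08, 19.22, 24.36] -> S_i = 3.80 + 5.14*i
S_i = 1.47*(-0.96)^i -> [1.47, -1.41, 1.35, -1.3, 1.25]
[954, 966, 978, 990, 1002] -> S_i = 954 + 12*i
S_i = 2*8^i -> [2, 16, 128, 1024, 8192]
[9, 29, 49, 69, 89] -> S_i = 9 + 20*i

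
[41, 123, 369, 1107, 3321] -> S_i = 41*3^i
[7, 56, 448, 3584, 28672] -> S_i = 7*8^i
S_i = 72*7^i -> [72, 504, 3528, 24696, 172872]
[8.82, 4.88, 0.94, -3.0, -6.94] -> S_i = 8.82 + -3.94*i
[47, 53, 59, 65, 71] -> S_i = 47 + 6*i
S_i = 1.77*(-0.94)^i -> [1.77, -1.66, 1.56, -1.47, 1.38]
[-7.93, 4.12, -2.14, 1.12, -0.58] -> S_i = -7.93*(-0.52)^i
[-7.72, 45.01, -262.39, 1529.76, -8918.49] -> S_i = -7.72*(-5.83)^i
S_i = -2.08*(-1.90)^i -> [-2.08, 3.95, -7.51, 14.27, -27.11]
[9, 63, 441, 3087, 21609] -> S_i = 9*7^i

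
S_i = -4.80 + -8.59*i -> [-4.8, -13.39, -21.98, -30.57, -39.16]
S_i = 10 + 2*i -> [10, 12, 14, 16, 18]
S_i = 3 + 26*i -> [3, 29, 55, 81, 107]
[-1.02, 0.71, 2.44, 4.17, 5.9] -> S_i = -1.02 + 1.73*i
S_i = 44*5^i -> [44, 220, 1100, 5500, 27500]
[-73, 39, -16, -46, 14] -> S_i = Random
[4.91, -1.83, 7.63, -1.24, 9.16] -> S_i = Random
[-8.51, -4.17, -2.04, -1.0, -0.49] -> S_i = -8.51*0.49^i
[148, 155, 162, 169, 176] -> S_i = 148 + 7*i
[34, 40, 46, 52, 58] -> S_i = 34 + 6*i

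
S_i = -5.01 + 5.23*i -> [-5.01, 0.22, 5.45, 10.68, 15.91]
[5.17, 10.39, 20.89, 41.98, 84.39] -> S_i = 5.17*2.01^i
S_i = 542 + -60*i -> [542, 482, 422, 362, 302]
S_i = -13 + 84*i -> [-13, 71, 155, 239, 323]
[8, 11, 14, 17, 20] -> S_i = 8 + 3*i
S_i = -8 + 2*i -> [-8, -6, -4, -2, 0]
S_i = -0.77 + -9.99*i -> [-0.77, -10.76, -20.75, -30.74, -40.73]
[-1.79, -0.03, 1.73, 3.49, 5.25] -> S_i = -1.79 + 1.76*i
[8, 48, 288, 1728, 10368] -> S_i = 8*6^i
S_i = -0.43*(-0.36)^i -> [-0.43, 0.15, -0.06, 0.02, -0.01]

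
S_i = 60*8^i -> [60, 480, 3840, 30720, 245760]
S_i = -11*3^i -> [-11, -33, -99, -297, -891]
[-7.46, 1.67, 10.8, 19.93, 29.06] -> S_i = -7.46 + 9.13*i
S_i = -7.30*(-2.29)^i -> [-7.3, 16.72, -38.28, 87.67, -200.75]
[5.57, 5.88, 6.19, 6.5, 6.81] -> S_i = 5.57 + 0.31*i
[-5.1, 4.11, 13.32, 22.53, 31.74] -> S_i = -5.10 + 9.21*i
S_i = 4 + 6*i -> [4, 10, 16, 22, 28]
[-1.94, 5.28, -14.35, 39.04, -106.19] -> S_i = -1.94*(-2.72)^i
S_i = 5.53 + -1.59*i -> [5.53, 3.94, 2.35, 0.76, -0.83]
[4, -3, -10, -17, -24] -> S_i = 4 + -7*i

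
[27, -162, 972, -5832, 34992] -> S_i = 27*-6^i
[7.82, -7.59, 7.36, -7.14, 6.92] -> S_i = 7.82*(-0.97)^i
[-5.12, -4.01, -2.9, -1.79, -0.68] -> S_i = -5.12 + 1.11*i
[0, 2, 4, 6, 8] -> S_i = 0 + 2*i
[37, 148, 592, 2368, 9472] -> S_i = 37*4^i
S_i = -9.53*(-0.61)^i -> [-9.53, 5.81, -3.55, 2.16, -1.32]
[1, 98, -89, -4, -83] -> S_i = Random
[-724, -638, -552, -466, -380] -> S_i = -724 + 86*i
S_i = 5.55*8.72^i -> [5.55, 48.4, 422.01, 3679.95, 32089.2]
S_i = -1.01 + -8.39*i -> [-1.01, -9.4, -17.79, -26.18, -34.57]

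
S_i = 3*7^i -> [3, 21, 147, 1029, 7203]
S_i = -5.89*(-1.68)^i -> [-5.89, 9.9, -16.62, 27.93, -46.92]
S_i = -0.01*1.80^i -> [-0.01, -0.02, -0.03, -0.06, -0.1]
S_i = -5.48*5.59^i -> [-5.48, -30.63, -171.24, -957.23, -5350.91]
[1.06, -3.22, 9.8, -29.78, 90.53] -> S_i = 1.06*(-3.04)^i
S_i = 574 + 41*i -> [574, 615, 656, 697, 738]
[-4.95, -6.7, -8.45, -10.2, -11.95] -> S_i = -4.95 + -1.75*i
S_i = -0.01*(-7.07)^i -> [-0.01, 0.07, -0.5, 3.53, -24.98]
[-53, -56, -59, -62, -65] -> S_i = -53 + -3*i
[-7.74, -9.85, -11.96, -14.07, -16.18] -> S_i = -7.74 + -2.11*i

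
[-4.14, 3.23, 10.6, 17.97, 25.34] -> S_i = -4.14 + 7.37*i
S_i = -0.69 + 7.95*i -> [-0.69, 7.26, 15.21, 23.16, 31.11]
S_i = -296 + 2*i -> [-296, -294, -292, -290, -288]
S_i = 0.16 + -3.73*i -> [0.16, -3.57, -7.3, -11.03, -14.76]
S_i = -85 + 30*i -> [-85, -55, -25, 5, 35]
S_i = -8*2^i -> [-8, -16, -32, -64, -128]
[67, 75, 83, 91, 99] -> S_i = 67 + 8*i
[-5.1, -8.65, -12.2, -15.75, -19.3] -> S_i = -5.10 + -3.55*i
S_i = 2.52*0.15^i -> [2.52, 0.38, 0.06, 0.01, 0.0]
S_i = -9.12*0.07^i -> [-9.12, -0.64, -0.04, -0.0, -0.0]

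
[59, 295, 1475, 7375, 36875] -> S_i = 59*5^i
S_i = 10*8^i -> [10, 80, 640, 5120, 40960]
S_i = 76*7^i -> [76, 532, 3724, 26068, 182476]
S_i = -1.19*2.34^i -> [-1.19, -2.78, -6.52, -15.25, -35.68]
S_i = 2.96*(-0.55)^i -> [2.96, -1.63, 0.9, -0.49, 0.27]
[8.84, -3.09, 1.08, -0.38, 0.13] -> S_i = 8.84*(-0.35)^i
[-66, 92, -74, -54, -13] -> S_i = Random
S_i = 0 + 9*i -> [0, 9, 18, 27, 36]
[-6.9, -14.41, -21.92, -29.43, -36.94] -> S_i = -6.90 + -7.51*i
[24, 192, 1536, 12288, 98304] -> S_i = 24*8^i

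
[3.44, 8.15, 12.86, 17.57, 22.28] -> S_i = 3.44 + 4.71*i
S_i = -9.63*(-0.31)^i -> [-9.63, 2.99, -0.93, 0.29, -0.09]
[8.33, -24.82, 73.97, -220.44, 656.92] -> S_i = 8.33*(-2.98)^i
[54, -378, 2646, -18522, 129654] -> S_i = 54*-7^i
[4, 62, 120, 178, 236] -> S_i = 4 + 58*i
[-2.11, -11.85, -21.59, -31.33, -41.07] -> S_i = -2.11 + -9.74*i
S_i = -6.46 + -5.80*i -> [-6.46, -12.26, -18.06, -23.86, -29.66]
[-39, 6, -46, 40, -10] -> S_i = Random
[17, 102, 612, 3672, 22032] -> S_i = 17*6^i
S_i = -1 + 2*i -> [-1, 1, 3, 5, 7]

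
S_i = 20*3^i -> [20, 60, 180, 540, 1620]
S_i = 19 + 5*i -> [19, 24, 29, 34, 39]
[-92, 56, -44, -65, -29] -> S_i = Random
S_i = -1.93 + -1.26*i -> [-1.93, -3.19, -4.45, -5.71, -6.97]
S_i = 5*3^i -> [5, 15, 45, 135, 405]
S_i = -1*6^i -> [-1, -6, -36, -216, -1296]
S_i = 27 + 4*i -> [27, 31, 35, 39, 43]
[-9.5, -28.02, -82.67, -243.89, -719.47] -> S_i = -9.50*2.95^i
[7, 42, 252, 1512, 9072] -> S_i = 7*6^i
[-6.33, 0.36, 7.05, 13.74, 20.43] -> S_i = -6.33 + 6.69*i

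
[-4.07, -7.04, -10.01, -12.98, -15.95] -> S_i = -4.07 + -2.97*i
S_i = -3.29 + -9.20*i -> [-3.29, -12.49, -21.69, -30.89, -40.09]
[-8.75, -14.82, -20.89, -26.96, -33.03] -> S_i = -8.75 + -6.07*i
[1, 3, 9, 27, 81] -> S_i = 1*3^i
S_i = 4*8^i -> [4, 32, 256, 2048, 16384]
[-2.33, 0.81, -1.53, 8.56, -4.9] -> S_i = Random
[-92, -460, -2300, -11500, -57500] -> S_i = -92*5^i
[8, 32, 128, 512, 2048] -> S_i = 8*4^i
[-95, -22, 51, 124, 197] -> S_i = -95 + 73*i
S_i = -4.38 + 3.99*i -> [-4.38, -0.39, 3.6, 7.59, 11.58]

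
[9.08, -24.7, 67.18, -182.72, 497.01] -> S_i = 9.08*(-2.72)^i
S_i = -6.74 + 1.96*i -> [-6.74, -4.78, -2.82, -0.86, 1.1]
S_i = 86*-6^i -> [86, -516, 3096, -18576, 111456]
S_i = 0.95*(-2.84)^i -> [0.95, -2.7, 7.66, -21.76, 61.8]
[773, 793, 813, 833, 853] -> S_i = 773 + 20*i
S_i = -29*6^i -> [-29, -174, -1044, -6264, -37584]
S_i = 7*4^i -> [7, 28, 112, 448, 1792]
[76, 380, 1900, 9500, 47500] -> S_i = 76*5^i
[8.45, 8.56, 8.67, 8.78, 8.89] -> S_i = 8.45 + 0.11*i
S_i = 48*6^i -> [48, 288, 1728, 10368, 62208]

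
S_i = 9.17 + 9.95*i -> [9.17, 19.12, 29.07, 39.02, 48.97]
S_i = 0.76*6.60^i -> [0.76, 5.02, 33.11, 218.5, 1442.08]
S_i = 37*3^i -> [37, 111, 333, 999, 2997]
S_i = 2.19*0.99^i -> [2.19, 2.17, 2.15, 2.12, 2.1]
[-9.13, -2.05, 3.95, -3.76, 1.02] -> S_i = Random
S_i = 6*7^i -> [6, 42, 294, 2058, 14406]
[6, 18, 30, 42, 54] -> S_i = 6 + 12*i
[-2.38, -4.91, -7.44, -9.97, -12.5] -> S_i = -2.38 + -2.53*i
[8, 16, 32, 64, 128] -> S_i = 8*2^i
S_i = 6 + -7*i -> [6, -1, -8, -15, -22]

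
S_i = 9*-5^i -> [9, -45, 225, -1125, 5625]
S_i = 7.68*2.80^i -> [7.68, 21.5, 60.21, 168.59, 472.06]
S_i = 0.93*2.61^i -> [0.93, 2.43, 6.34, 16.54, 43.16]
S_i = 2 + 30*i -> [2, 32, 62, 92, 122]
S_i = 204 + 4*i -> [204, 208, 212, 216, 220]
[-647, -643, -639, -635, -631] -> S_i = -647 + 4*i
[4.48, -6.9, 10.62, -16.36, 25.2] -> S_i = 4.48*(-1.54)^i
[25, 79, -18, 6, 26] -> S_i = Random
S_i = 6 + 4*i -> [6, 10, 14, 18, 22]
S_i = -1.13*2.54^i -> [-1.13, -2.87, -7.29, -18.52, -47.03]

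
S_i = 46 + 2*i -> [46, 48, 50, 52, 54]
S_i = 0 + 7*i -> [0, 7, 14, 21, 28]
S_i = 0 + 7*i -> [0, 7, 14, 21, 28]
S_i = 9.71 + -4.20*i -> [9.71, 5.51, 1.31, -2.89, -7.09]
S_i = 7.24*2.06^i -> [7.24, 14.91, 30.72, 63.29, 130.38]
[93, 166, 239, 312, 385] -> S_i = 93 + 73*i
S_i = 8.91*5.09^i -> [8.91, 45.35, 230.84, 1174.98, 5980.66]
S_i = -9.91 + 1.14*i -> [-9.91, -8.77, -7.63, -6.49, -5.35]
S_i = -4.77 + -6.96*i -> [-4.77, -11.73, -18.69, -25.65, -32.61]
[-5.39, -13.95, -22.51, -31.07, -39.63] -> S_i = -5.39 + -8.56*i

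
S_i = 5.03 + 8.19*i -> [5.03, 13.22, 21.41, 29.6, 37.79]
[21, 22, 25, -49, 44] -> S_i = Random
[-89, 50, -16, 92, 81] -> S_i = Random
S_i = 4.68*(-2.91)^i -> [4.68, -13.62, 39.63, -115.33, 335.6]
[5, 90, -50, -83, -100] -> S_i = Random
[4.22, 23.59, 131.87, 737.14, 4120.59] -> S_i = 4.22*5.59^i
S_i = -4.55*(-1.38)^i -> [-4.55, 6.28, -8.67, 11.96, -16.5]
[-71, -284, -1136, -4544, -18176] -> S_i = -71*4^i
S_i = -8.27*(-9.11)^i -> [-8.27, 75.34, -686.34, 6252.6, -56961.19]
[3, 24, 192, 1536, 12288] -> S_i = 3*8^i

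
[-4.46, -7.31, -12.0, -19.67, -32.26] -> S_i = -4.46*1.64^i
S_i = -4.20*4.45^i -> [-4.2, -18.69, -83.17, -370.11, -1646.98]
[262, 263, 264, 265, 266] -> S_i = 262 + 1*i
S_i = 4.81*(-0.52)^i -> [4.81, -2.5, 1.3, -0.68, 0.35]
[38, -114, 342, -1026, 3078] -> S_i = 38*-3^i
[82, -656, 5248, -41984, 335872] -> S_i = 82*-8^i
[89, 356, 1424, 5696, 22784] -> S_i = 89*4^i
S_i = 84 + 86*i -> [84, 170, 256, 342, 428]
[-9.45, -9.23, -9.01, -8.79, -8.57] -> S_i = -9.45 + 0.22*i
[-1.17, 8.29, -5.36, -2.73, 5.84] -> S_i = Random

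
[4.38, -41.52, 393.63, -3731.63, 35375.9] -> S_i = 4.38*(-9.48)^i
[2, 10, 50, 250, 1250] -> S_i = 2*5^i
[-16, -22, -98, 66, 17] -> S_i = Random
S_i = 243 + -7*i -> [243, 236, 229, 222, 215]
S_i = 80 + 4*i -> [80, 84, 88, 92, 96]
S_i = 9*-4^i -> [9, -36, 144, -576, 2304]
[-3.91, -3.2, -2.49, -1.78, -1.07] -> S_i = -3.91 + 0.71*i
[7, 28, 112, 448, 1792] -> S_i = 7*4^i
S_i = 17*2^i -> [17, 34, 68, 136, 272]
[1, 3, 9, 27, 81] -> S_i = 1*3^i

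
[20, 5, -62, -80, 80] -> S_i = Random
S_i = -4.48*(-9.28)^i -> [-4.48, 41.57, -385.81, 3580.32, -33225.38]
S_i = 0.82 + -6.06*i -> [0.82, -5.24, -11.3, -17.36, -23.42]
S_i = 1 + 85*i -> [1, 86, 171, 256, 341]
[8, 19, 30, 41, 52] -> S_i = 8 + 11*i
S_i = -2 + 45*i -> [-2, 43, 88, 133, 178]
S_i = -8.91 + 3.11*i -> [-8.91, -5.8, -2.69, 0.42, 3.53]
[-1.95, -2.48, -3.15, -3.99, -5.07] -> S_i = -1.95*1.27^i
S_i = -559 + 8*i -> [-559, -551, -543, -535, -527]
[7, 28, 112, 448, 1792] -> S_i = 7*4^i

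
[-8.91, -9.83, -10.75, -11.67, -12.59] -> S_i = -8.91 + -0.92*i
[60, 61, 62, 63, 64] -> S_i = 60 + 1*i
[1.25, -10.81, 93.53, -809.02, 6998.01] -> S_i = 1.25*(-8.65)^i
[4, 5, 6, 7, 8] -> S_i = 4 + 1*i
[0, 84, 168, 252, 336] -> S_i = 0 + 84*i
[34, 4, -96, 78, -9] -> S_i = Random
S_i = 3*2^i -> [3, 6, 12, 24, 48]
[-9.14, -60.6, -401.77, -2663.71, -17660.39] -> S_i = -9.14*6.63^i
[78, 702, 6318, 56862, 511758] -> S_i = 78*9^i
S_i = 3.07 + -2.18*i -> [3.07, 0.89, -1.29, -3.47, -5.65]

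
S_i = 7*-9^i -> [7, -63, 567, -5103, 45927]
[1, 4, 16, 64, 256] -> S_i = 1*4^i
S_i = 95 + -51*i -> [95, 44, -7, -58, -109]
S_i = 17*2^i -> [17, 34, 68, 136, 272]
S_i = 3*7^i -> [3, 21, 147, 1029, 7203]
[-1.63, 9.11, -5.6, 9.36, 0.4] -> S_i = Random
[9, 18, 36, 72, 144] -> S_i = 9*2^i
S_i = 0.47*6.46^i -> [0.47, 3.04, 19.61, 126.71, 818.52]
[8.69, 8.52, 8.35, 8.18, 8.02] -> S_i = 8.69*0.98^i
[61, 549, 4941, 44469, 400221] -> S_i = 61*9^i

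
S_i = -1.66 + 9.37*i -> [-1.66, 7.71, 17.08, 26.45, 35.82]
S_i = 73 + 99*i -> [73, 172, 271, 370, 469]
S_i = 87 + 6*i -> [87, 93, 99, 105, 111]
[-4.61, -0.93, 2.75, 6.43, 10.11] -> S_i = -4.61 + 3.68*i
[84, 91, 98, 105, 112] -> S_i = 84 + 7*i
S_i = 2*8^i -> [2, 16, 128, 1024, 8192]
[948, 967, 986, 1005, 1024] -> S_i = 948 + 19*i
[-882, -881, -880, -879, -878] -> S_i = -882 + 1*i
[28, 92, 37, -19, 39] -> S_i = Random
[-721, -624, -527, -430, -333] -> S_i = -721 + 97*i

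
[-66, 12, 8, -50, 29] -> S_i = Random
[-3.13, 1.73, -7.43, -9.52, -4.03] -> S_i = Random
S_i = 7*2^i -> [7, 14, 28, 56, 112]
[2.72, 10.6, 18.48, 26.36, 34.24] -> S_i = 2.72 + 7.88*i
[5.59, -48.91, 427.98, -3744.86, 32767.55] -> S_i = 5.59*(-8.75)^i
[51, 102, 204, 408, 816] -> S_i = 51*2^i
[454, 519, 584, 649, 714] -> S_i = 454 + 65*i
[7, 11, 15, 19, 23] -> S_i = 7 + 4*i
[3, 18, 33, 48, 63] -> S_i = 3 + 15*i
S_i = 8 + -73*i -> [8, -65, -138, -211, -284]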